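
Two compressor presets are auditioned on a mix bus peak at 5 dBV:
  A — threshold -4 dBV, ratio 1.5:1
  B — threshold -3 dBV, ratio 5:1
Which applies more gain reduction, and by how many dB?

B, by 3.4 dB

A: 9 dB over, compressed to 6 dB over, so 3 dB of GR.
B: 8 dB over, compressed to 1.6 dB over, so 6.4 dB of GR.
B applies 3.4 dB more gain reduction.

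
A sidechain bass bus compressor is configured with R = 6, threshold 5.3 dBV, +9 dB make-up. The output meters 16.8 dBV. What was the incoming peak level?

20.3 dBV

Remove make-up: 16.8 − 9 = 7.8 dBV.
The compressed level sits 7.8 − 5.3 = 2.5 dB over threshold.
Input overshoot = R × output overshoot = 15 dB → input = 5.3 + 15 = 20.3 dBV.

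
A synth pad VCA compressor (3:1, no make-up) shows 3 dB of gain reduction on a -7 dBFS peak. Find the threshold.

Input is 4.5 dB above T (since output overshoot × R = input overshoot: (-10 − T)·3 = -7 − T gives T = -11.5 dBFS).
Check: -11.5 + (-7 − (-11.5))/3 = -11.5 + 1.5 = -10 dBFS. ✓

-11.5 dBFS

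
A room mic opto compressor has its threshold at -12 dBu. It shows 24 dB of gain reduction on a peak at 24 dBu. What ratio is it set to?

Input overshoot = 24 − (-12) = 36 dB.
Output overshoot = 36 − 24 = 12 dB.
Ratio = input overshoot / output overshoot = 36 / 12 = 3.

3:1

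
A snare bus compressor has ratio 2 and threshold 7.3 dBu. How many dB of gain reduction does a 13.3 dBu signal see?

3 dB

Overshoot = 13.3 − 7.3 = 6 dB.
A 2:1 ratio leaves 3 dB of that excess.
Gain reduction = 6 − 3 = 3 dB.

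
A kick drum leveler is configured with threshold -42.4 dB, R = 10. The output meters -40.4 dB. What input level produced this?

Post-compression overshoot = -40.4 − (-42.4) = 2 dB.
Input overshoot = R × output overshoot = 20 dB → input = -42.4 + 20 = -22.4 dB.

-22.4 dB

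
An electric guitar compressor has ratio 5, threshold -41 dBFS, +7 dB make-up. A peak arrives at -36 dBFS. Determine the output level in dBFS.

The input is 5 dB above the -41 dBFS threshold.
At 5:1 the overshoot is divided by 5, leaving 1 dB above threshold.
That puts the output at -40 dBFS; make-up adds 7 dB, giving -33 dBFS.

-33 dBFS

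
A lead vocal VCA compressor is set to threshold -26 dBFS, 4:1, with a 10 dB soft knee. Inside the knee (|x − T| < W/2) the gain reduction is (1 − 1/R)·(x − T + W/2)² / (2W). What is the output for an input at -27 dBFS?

x − T + W/2 = -27 − (-26) + 5 = 4.
GR = (1 − 1/4) × 4² / 20 = 0.75 × 16 / 20 = 0.6 dB.
Output = -27 − 0.6 = -27.6 dBFS.

-27.6 dBFS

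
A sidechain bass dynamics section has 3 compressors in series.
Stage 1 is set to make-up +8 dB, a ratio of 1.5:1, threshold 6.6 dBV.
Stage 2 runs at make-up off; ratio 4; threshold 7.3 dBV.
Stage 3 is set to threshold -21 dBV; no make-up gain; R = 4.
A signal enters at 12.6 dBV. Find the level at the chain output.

Stage 1: 6 dB above 6.6 dBV, reduced 1.5:1 to 4 dB above → 10.6 dBV; +8 dB make-up → 18.6 dBV.
Stage 2: 18.6 dBV is 11.3 dB over 7.3 dBV; at 4:1 that becomes 2.825 dB over, giving 10.125 dBV.
Stage 3: 10.125 dBV is 31.125 dB over -21 dBV; at 4:1 that becomes 7.78125 dB over, giving -13.21875 dBV.

-13.21875 dBV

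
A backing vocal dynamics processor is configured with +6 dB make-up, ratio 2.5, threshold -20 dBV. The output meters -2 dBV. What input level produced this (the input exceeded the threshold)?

10 dBV

Before make-up, the level was -2 − 6 = -8 dBV.
The compressed level sits -8 − (-20) = 12 dB over threshold.
Before 2.5:1 compression the overshoot was 12 × 2.5 = 30 dB, so input = -20 + 30 = 10 dBV.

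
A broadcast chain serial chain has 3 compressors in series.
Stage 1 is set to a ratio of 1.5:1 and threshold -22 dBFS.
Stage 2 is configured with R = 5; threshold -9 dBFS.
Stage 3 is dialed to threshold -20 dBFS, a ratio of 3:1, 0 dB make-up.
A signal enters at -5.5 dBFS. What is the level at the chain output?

-17 dBFS

Stage 1: 16.5 dB above -22 dBFS, reduced 1.5:1 to 11 dB above → -11 dBFS.
Stage 2: below threshold (-11 ≤ -9); passes unchanged; output -11 dBFS.
Stage 3: overshoot 9 dB → 9/3 = 3 dB → -17 dBFS.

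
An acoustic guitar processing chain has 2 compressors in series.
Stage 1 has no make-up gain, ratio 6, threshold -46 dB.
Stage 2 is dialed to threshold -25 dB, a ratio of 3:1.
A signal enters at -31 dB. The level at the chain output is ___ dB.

Stage 1: overshoot 15 dB → 15/6 = 2.5 dB → -43.5 dB.
Stage 2: -43.5 dB ≤ -25 dB, so stage 2 doesn't engage; output -43.5 dB.

-43.5 dB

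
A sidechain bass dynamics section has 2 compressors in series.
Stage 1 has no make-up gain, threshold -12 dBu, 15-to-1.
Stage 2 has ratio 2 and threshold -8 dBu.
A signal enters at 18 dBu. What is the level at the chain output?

Stage 1: 30 dB above -12 dBu, reduced 15:1 to 2 dB above → -10 dBu.
Stage 2: below threshold (-10 ≤ -8); passes unchanged; output -10 dBu.

-10 dBu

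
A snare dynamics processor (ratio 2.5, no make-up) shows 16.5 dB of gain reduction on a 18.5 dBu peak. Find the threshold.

-9 dBu

Let T be the threshold. Output overshoot = (input overshoot)/R, so 2 − T = (18.5 − T)/2.5.
2.5·(2 − T) = 18.5 − T → 1.5·T = 5 − 18.5 = -13.5.
T = -13.5/1.5 = -9 dBu.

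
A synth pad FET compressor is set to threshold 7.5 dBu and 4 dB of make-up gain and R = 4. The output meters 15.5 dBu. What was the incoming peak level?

23.5 dBu

Stripping the +4 dB make-up gives 11.5 dBu at the gain stage.
The compressed level sits 11.5 − 7.5 = 4 dB over threshold.
Before 4:1 compression the overshoot was 4 × 4 = 16 dB, so input = 7.5 + 16 = 23.5 dBu.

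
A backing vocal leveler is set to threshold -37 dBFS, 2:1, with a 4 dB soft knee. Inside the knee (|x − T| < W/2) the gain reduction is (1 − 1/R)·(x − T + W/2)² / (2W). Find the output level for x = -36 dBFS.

-36.5625 dBFS

x − T + W/2 = -36 − (-37) + 2 = 3.
GR = (1 − 1/2) × 3² / 8 = 0.5 × 9 / 8 = 0.5625 dB.
Output = -36 − 0.5625 = -36.5625 dBFS.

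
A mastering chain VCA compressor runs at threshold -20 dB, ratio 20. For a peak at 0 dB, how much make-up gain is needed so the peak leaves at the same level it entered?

19 dB

Without make-up, output = threshold + overshoot/20 = -20 + 1 = -19 dB.
Gap to target: 19 dB.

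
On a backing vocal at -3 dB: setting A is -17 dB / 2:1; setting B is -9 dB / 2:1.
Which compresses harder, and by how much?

A, by 4 dB

A: GR = 14 − 14/2 = 7 dB.
B: GR = 6 − 6/2 = 3 dB.
A applies 4 dB more gain reduction.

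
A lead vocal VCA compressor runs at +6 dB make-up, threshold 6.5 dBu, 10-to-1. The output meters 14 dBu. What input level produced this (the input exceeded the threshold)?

Remove make-up: 14 − 6 = 8 dBu.
Post-compression overshoot = 8 − 6.5 = 1.5 dB.
Input overshoot = R × output overshoot = 15 dB → input = 6.5 + 15 = 21.5 dBu.

21.5 dBu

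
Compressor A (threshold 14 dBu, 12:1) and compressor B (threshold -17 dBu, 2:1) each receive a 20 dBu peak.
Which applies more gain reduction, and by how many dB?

A: 6 dB over, compressed to 0.5 dB over, so 5.5 dB of GR.
B: 37 dB over, compressed to 18.5 dB over, so 18.5 dB of GR.
Difference: 13 dB in favour of B.

B, by 13 dB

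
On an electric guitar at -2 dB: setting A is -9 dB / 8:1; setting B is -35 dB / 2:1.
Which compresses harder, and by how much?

A: GR = 7 − 7/8 = 6.125 dB.
B: GR = 33 − 33/2 = 16.5 dB.
B reduces 10.375 dB more.

B, by 10.375 dB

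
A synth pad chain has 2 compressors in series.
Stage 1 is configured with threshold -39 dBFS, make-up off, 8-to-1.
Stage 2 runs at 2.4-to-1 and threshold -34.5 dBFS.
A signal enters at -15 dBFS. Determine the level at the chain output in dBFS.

-36 dBFS

Stage 1: -15 dBFS is 24 dB over -39 dBFS; at 8:1 that becomes 3 dB over, giving -36 dBFS.
Stage 2: -36 dBFS is at or below the -34.5 dBFS threshold — no compression; output -36 dBFS.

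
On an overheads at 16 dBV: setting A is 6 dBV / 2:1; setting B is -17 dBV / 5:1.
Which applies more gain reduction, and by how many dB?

B, by 21.4 dB

A: 10 dB over, compressed to 5 dB over, so 5 dB of GR.
B: 33 dB over, compressed to 6.6 dB over, so 26.4 dB of GR.
B applies 21.4 dB more gain reduction.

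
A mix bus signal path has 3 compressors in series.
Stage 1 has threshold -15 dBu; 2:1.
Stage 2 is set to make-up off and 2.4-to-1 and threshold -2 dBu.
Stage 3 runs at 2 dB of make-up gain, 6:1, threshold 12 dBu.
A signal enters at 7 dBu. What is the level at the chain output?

Stage 1: 7 dBu is 22 dB over -15 dBu; at 2:1 that becomes 11 dB over, giving -4 dBu.
Stage 2: -4 dBu is at or below the -2 dBu threshold — no compression; output -4 dBu.
Stage 3: below threshold (-4 ≤ 12); passes unchanged; make-up brings it to -2 dBu.

-2 dBu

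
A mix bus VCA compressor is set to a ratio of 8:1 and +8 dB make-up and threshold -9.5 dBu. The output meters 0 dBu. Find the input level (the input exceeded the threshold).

Before make-up, the level was 0 − 8 = -8 dBu.
That's 1.5 dB above the -9.5 dBu threshold.
Undo the ratio: input overshoot = 1.5 × 8 = 12 dB, giving input = 2.5 dBu.

2.5 dBu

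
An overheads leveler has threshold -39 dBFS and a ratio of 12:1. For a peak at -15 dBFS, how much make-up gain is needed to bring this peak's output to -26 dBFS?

Overshoot 24 dB → 24/12 = 2 dB after compression, so the compressed level is -39 + 2 = -37 dBFS.
Make-up = target − compressed = -26 − (-37) = 11 dB.

11 dB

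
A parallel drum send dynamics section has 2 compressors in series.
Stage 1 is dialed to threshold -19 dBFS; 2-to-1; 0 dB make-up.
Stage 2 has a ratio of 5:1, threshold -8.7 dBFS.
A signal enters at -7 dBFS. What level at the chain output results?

Stage 1: overshoot 12 dB → 12/2 = 6 dB → -13 dBFS.
Stage 2: -13 dBFS ≤ -8.7 dBFS, so stage 2 doesn't engage; output -13 dBFS.

-13 dBFS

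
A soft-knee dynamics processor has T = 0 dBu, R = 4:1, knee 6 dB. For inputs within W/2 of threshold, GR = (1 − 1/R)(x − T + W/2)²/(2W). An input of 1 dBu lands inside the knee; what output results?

x − T + W/2 = 1 − 0 + 3 = 4.
GR = (1 − 1/4) × 4² / 12 = 0.75 × 16 / 12 = 1 dB.
Output = 1 − 1 = 0 dBu.

0 dBu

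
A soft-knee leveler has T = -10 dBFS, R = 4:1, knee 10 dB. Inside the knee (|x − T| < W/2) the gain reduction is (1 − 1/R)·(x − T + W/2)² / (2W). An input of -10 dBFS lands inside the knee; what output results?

-10.9375 dBFS

x − T + W/2 = -10 − (-10) + 5 = 5.
GR = (1 − 1/4) × 5² / 20 = 0.75 × 25 / 20 = 0.9375 dB.
Output = -10 − 0.9375 = -10.9375 dBFS.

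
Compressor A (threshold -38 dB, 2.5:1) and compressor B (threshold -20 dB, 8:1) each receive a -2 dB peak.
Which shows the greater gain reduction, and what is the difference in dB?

A: GR = 36 − 36/2.5 = 21.6 dB.
B: GR = 18 − 18/8 = 15.75 dB.
A reduces 5.85 dB more.

A, by 5.85 dB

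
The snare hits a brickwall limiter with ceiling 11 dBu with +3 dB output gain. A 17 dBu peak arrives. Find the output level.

At ∞:1, everything above 11 dBu is held at the ceiling.
Output gain then adds 3 dB: 11 + 3 = 14 dBu.

14 dBu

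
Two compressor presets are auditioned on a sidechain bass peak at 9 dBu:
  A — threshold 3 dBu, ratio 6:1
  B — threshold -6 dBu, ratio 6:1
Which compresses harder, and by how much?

B, by 7.5 dB

A: overshoot 6 dB → output overshoot 1 dB → GR 5 dB.
B: overshoot 15 dB → output overshoot 2.5 dB → GR 12.5 dB.
B reduces 7.5 dB more.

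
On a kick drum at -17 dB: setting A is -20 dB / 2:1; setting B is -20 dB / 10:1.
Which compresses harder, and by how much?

B, by 1.2 dB

A: 3 dB over, compressed to 1.5 dB over, so 1.5 dB of GR.
B: 3 dB over, compressed to 0.3 dB over, so 2.7 dB of GR.
B applies 1.2 dB more gain reduction.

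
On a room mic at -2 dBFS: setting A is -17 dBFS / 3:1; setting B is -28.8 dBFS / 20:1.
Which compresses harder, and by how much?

B, by 15.46 dB

A: GR = 15 − 15/3 = 10 dB.
B: GR = 26.8 − 26.8/20 = 25.46 dB.
B reduces 15.46 dB more.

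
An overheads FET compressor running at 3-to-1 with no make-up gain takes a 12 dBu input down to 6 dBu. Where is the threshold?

3 dBu

Gain reduction = 12 − 6 = 6 dB; output overshoot = GR / (R − 1) = 6 / 2 = 3 dB.
Threshold = output − output overshoot = 6 − 3 = 3 dBu.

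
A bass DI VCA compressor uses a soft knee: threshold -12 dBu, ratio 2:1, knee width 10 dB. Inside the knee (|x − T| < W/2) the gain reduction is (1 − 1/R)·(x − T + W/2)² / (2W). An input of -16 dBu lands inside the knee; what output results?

-16.025 dBu

x − T + W/2 = -16 − (-12) + 5 = 1.
GR = (1 − 1/2) × 1² / 20 = 0.5 × 1 / 20 = 0.025 dB.
Output = -16 − 0.025 = -16.025 dBu.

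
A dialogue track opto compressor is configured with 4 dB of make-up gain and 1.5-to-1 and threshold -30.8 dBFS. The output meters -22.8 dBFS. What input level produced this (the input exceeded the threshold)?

-24.8 dBFS

Before make-up, the level was -22.8 − 4 = -26.8 dBFS.
Post-compression overshoot = -26.8 − (-30.8) = 4 dB.
Undo the ratio: input overshoot = 4 × 1.5 = 6 dB, giving input = -24.8 dBFS.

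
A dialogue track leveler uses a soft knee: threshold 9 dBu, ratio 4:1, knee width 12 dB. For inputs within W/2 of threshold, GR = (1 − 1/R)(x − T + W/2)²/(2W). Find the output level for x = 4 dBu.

3.96875 dBu

x − T + W/2 = 4 − 9 + 6 = 1.
GR = (1 − 1/4) × 1² / 24 = 0.75 × 1 / 24 = 0.03125 dB.
Output = 4 − 0.03125 = 3.96875 dBu.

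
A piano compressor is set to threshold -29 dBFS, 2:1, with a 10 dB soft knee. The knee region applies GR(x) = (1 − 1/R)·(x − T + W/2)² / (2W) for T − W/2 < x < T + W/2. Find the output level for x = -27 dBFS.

-28.225 dBFS

x − T + W/2 = -27 − (-29) + 5 = 7.
GR = (1 − 1/2) × 7² / 20 = 0.5 × 49 / 20 = 1.225 dB.
Output = -27 − 1.225 = -28.225 dBFS.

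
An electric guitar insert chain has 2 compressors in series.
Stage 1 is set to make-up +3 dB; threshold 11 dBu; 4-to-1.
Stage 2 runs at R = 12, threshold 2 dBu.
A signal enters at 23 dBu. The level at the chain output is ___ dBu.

3.25 dBu

Stage 1: 23 dBu is 12 dB over 11 dBu; at 4:1 that becomes 3 dB over, giving 14 dBu; +3 dB make-up → 17 dBu.
Stage 2: overshoot 15 dB → 15/12 = 1.25 dB → 3.25 dBu.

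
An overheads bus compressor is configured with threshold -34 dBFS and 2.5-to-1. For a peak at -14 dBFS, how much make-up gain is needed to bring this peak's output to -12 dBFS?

The peak compresses to -34 + 20/2.5 = -26 dBFS.
To reach -12 dBFS requires -12 − (-26) = 14 dB of make-up.

14 dB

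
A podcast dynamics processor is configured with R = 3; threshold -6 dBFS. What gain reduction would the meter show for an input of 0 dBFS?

4 dB

0 dBFS exceeds the threshold by 6 dB.
At 3:1, output sits 6/3 = 2 dB above threshold.
Gain reduction = 6 − 2 = 4 dB.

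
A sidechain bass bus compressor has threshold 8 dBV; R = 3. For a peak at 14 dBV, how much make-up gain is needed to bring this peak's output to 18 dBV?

Without make-up, output = threshold + overshoot/3 = 8 + 2 = 10 dBV.
Gap to target: 8 dB.

8 dB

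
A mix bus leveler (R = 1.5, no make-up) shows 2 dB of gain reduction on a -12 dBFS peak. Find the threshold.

Let T be the threshold. Output overshoot = (input overshoot)/R, so -14 − T = (-12 − T)/1.5.
1.5·(-14 − T) = -12 − T → 0.5·T = -21 − (-12) = -9.
T = -9/0.5 = -18 dBFS.

-18 dBFS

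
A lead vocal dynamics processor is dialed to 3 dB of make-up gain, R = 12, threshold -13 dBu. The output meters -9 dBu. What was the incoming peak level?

-1 dBu

Before make-up, the level was -9 − 3 = -12 dBu.
That's 1 dB above the -13 dBu threshold.
Before 12:1 compression the overshoot was 1 × 12 = 12 dB, so input = -13 + 12 = -1 dBu.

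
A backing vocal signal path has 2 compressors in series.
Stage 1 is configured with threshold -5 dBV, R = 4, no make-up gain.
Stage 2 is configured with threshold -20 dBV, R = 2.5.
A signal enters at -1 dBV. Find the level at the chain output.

-13.6 dBV

Stage 1: overshoot 4 dB → 4/4 = 1 dB → -4 dBV.
Stage 2: -4 dBV is 16 dB over -20 dBV; at 2.5:1 that becomes 6.4 dB over, giving -13.6 dBV.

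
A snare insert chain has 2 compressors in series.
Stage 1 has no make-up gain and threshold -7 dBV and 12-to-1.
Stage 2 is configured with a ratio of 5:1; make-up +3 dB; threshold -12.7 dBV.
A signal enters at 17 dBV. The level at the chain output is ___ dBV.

-8.16 dBV

Stage 1: 17 dBV is 24 dB over -7 dBV; at 12:1 that becomes 2 dB over, giving -5 dBV.
Stage 2: -5 dBV is 7.7 dB over -12.7 dBV; at 5:1 that becomes 1.54 dB over, giving -11.16 dBV; +3 dB make-up → -8.16 dBV.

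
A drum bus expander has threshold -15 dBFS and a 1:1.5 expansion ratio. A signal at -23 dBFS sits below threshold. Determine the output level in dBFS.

-27 dBFS

Undershoot = (-15) − (-23) = 8 dB.
At 1:1.5, that expands to 12 dB under threshold.
Output = -15 − 12 = -27 dBFS.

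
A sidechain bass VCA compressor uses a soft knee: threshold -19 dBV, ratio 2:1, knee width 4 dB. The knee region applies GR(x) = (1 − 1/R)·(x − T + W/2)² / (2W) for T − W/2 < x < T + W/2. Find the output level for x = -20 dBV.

x − T + W/2 = -20 − (-19) + 2 = 1.
GR = (1 − 1/2) × 1² / 8 = 0.5 × 1 / 8 = 0.0625 dB.
Output = -20 − 0.0625 = -20.0625 dBV.

-20.0625 dBV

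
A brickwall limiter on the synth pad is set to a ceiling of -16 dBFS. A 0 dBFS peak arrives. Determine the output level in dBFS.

The limiter clamps the peak to its -16 dBFS ceiling.

-16 dBFS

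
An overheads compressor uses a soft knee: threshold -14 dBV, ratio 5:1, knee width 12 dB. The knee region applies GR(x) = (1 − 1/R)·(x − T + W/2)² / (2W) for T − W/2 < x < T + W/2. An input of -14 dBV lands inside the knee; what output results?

-15.2 dBV

x − T + W/2 = -14 − (-14) + 6 = 6.
GR = (1 − 1/5) × 6² / 24 = 0.8 × 36 / 24 = 1.2 dB.
Output = -14 − 1.2 = -15.2 dBV.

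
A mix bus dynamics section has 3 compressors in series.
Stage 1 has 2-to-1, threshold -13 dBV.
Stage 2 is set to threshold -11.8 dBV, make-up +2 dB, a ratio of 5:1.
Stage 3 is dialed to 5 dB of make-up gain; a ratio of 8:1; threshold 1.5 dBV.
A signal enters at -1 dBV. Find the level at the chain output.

-3.84 dBV

Stage 1: overshoot 12 dB → 12/2 = 6 dB → -7 dBV.
Stage 2: 4.8 dB above -11.8 dBV, reduced 5:1 to 0.96 dB above → -10.84 dBV; +2 dB make-up → -8.84 dBV.
Stage 3: -8.84 dBV is at or below the 1.5 dBV threshold — no compression; make-up brings it to -3.84 dBV.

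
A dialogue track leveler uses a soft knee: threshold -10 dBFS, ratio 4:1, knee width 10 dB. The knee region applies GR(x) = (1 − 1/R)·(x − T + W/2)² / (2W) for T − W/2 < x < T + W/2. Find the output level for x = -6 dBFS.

x − T + W/2 = -6 − (-10) + 5 = 9.
GR = (1 − 1/4) × 9² / 20 = 0.75 × 81 / 20 = 3.0375 dB.
Output = -6 − 3.0375 = -9.0375 dBFS.

-9.0375 dBFS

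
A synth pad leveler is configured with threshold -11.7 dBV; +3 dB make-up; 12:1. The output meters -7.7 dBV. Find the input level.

0.3 dBV

Before make-up, the level was -7.7 − 3 = -10.7 dBV.
Post-compression overshoot = -10.7 − (-11.7) = 1 dB.
Undo the ratio: input overshoot = 1 × 12 = 12 dB, giving input = 0.3 dBV.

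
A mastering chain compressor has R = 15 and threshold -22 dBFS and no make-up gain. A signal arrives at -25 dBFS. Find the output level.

-25 dBFS

-25 dBFS is 3 dB below the -22 dBFS threshold, so no gain reduction is applied.
Output = input = -25 dBFS.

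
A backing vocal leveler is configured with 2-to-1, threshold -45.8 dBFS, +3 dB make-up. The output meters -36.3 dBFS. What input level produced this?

-32.8 dBFS

Before make-up, the level was -36.3 − 3 = -39.3 dBFS.
That's 6.5 dB above the -45.8 dBFS threshold.
Input overshoot = R × output overshoot = 13 dB → input = -45.8 + 13 = -32.8 dBFS.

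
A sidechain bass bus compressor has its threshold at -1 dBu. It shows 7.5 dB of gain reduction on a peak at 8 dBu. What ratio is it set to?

Input overshoot = 8 − (-1) = 9 dB.
Output overshoot = 9 − 7.5 = 1.5 dB.
Ratio = input overshoot / output overshoot = 9 / 1.5 = 6.

6:1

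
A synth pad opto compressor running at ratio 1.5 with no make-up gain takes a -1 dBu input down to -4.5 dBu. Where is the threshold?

-11.5 dBu

Let T be the threshold. Output overshoot = (input overshoot)/R, so -4.5 − T = (-1 − T)/1.5.
1.5·(-4.5 − T) = -1 − T → 0.5·T = -6.75 − (-1) = -5.75.
T = -5.75/0.5 = -11.5 dBu.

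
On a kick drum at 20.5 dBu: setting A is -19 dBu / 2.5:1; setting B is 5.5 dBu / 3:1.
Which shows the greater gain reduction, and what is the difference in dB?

A, by 13.7 dB

A: 39.5 dB over, compressed to 15.8 dB over, so 23.7 dB of GR.
B: 15 dB over, compressed to 5 dB over, so 10 dB of GR.
Difference: 13.7 dB in favour of A.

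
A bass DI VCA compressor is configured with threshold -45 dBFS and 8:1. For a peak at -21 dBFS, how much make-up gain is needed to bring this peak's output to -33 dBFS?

9 dB

Overshoot 24 dB → 24/8 = 3 dB after compression, so the compressed level is -45 + 3 = -42 dBFS.
Make-up = target − compressed = -33 − (-42) = 9 dB.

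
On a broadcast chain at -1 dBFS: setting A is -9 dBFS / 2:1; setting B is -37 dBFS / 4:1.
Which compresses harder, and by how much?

A: overshoot 8 dB → output overshoot 4 dB → GR 4 dB.
B: overshoot 36 dB → output overshoot 9 dB → GR 27 dB.
Difference: 23 dB in favour of B.

B, by 23 dB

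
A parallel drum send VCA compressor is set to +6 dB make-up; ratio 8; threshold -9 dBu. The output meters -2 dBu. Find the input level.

-1 dBu

Remove make-up: -2 − 6 = -8 dBu.
That's 1 dB above the -9 dBu threshold.
Undo the ratio: input overshoot = 1 × 8 = 8 dB, giving input = -1 dBu.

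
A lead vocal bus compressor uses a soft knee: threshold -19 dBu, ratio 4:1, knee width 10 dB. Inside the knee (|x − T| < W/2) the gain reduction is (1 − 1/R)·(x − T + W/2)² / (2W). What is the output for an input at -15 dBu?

x − T + W/2 = -15 − (-19) + 5 = 9.
GR = (1 − 1/4) × 9² / 20 = 0.75 × 81 / 20 = 3.0375 dB.
Output = -15 − 3.0375 = -18.0375 dBu.

-18.0375 dBu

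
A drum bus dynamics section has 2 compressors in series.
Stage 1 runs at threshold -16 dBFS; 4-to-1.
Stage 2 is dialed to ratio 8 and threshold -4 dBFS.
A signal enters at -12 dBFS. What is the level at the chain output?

-15 dBFS

Stage 1: -12 dBFS is 4 dB over -16 dBFS; at 4:1 that becomes 1 dB over, giving -15 dBFS.
Stage 2: -15 dBFS ≤ -4 dBFS, so stage 2 doesn't engage; output -15 dBFS.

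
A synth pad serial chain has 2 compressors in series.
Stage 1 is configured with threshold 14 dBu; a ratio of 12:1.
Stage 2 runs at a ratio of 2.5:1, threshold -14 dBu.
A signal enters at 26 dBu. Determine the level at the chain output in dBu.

-2.4 dBu

Stage 1: 26 dBu is 12 dB over 14 dBu; at 12:1 that becomes 1 dB over, giving 15 dBu.
Stage 2: overshoot 29 dB → 29/2.5 = 11.6 dB → -2.4 dBu.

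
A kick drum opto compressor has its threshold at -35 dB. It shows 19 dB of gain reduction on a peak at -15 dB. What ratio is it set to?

20:1

Input overshoot = -15 − (-35) = 20 dB.
Output overshoot = 20 − 19 = 1 dB.
Ratio = input overshoot / output overshoot = 20 / 1 = 20.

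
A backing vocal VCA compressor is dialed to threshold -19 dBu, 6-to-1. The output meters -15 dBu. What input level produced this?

The compressed level sits -15 − (-19) = 4 dB over threshold.
Before 6:1 compression the overshoot was 4 × 6 = 24 dB, so input = -19 + 24 = 5 dBu.

5 dBu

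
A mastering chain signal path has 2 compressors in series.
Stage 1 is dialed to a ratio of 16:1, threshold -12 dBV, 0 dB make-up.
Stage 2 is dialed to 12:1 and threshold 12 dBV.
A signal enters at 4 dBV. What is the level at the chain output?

-11 dBV

Stage 1: 16 dB above -12 dBV, reduced 16:1 to 1 dB above → -11 dBV.
Stage 2: -11 dBV ≤ 12 dBV, so stage 2 doesn't engage; output -11 dBV.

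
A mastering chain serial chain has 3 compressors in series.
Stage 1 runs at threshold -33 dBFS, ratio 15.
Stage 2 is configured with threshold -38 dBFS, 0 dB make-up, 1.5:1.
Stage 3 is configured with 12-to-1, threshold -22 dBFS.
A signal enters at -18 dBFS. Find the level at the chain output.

Stage 1: -18 dBFS is 15 dB over -33 dBFS; at 15:1 that becomes 1 dB over, giving -32 dBFS.
Stage 2: overshoot 6 dB → 6/1.5 = 4 dB → -34 dBFS.
Stage 3: -34 dBFS ≤ -22 dBFS, so stage 3 doesn't engage; output -34 dBFS.

-34 dBFS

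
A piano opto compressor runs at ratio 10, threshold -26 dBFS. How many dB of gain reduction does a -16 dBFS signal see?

9 dB

Overshoot = -16 − (-26) = 10 dB.
At 10:1, output sits 10/10 = 1 dB above threshold.
GR = overshoot in − overshoot out = 10 − 1 = 9 dB.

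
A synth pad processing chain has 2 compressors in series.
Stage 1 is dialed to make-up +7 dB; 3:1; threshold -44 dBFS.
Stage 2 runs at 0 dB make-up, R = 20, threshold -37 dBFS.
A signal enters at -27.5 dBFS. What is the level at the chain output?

Stage 1: overshoot 16.5 dB → 16.5/3 = 5.5 dB → -38.5 dBFS; +7 dB make-up → -31.5 dBFS.
Stage 2: -31.5 dBFS is 5.5 dB over -37 dBFS; at 20:1 that becomes 0.275 dB over, giving -36.725 dBFS.

-36.725 dBFS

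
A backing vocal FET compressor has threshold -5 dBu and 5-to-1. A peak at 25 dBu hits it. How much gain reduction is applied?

24 dB

25 dBu exceeds the threshold by 30 dB.
After 5:1 compression the overshoot becomes 30/5 = 6 dB.
GR = overshoot in − overshoot out = 30 − 6 = 24 dB.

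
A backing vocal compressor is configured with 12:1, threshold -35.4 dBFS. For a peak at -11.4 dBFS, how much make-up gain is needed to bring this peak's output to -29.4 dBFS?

4 dB

Without make-up, output = threshold + overshoot/12 = -35.4 + 2 = -33.4 dBFS.
Gap to target: 4 dB.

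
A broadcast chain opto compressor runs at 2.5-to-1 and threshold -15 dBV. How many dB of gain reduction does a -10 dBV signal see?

The signal is 5 dB above threshold.
At 2.5:1, output sits 5/2.5 = 2 dB above threshold.
GR = overshoot in − overshoot out = 5 − 2 = 3 dB.

3 dB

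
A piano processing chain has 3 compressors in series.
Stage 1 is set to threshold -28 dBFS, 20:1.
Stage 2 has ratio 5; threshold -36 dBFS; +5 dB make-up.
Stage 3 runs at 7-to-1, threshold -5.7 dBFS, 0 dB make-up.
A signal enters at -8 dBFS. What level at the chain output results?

Stage 1: overshoot 20 dB → 20/20 = 1 dB → -27 dBFS.
Stage 2: 9 dB above -36 dBFS, reduced 5:1 to 1.8 dB above → -34.2 dBFS; +5 dB make-up → -29.2 dBFS.
Stage 3: -29.2 dBFS is at or below the -5.7 dBFS threshold — no compression; output -29.2 dBFS.

-29.2 dBFS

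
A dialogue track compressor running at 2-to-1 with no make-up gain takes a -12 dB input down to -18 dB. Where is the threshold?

-24 dB

Gain reduction = -12 − (-18) = 6 dB; output overshoot = GR / (R − 1) = 6 / 1 = 6 dB.
Threshold = output − output overshoot = -18 − 6 = -24 dB.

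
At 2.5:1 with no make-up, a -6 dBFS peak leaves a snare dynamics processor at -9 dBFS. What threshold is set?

Let T be the threshold. Output overshoot = (input overshoot)/R, so -9 − T = (-6 − T)/2.5.
2.5·(-9 − T) = -6 − T → 1.5·T = -22.5 − (-6) = -16.5.
T = -16.5/1.5 = -11 dBFS.

-11 dBFS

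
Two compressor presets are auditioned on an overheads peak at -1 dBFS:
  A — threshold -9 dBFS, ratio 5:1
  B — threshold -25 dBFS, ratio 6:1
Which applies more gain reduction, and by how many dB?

A: 8 dB over, compressed to 1.6 dB over, so 6.4 dB of GR.
B: 24 dB over, compressed to 4 dB over, so 20 dB of GR.
B applies 13.6 dB more gain reduction.

B, by 13.6 dB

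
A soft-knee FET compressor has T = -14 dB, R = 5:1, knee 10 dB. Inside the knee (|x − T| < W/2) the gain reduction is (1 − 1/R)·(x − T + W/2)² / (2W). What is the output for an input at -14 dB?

-15 dB

x − T + W/2 = -14 − (-14) + 5 = 5.
GR = (1 − 1/5) × 5² / 20 = 0.8 × 25 / 20 = 1 dB.
Output = -14 − 1 = -15 dB.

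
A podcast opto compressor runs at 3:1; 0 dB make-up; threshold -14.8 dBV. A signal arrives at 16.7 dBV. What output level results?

-4.3 dBV

The input is 31.5 dB above the -14.8 dBV threshold.
The 31.5 dB excess becomes 10.5 dB after 3:1 reduction.
That puts the output at -4.3 dBV.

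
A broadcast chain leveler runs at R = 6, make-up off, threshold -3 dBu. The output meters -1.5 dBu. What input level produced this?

The compressed level sits -1.5 − (-3) = 1.5 dB over threshold.
Before 6:1 compression the overshoot was 1.5 × 6 = 9 dB, so input = -3 + 9 = 6 dBu.

6 dBu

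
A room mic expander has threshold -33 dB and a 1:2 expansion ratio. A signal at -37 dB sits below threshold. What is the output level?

-41 dB

Below threshold, a 1:2 expander applies gain = (2−1)×(T − x) of attenuation.
(2−1) × 4 = 4 dB, so output = -37 − 4 = -41 dB.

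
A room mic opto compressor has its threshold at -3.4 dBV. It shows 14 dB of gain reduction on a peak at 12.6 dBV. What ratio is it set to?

8:1

Input overshoot = 12.6 − (-3.4) = 16 dB.
Output overshoot = 16 − 14 = 2 dB.
Ratio = input overshoot / output overshoot = 16 / 2 = 8.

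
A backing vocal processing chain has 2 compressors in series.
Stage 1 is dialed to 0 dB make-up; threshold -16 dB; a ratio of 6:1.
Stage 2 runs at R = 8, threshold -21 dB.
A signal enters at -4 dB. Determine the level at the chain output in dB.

Stage 1: 12 dB above -16 dB, reduced 6:1 to 2 dB above → -14 dB.
Stage 2: -14 dB is 7 dB over -21 dB; at 8:1 that becomes 0.875 dB over, giving -20.125 dB.

-20.125 dB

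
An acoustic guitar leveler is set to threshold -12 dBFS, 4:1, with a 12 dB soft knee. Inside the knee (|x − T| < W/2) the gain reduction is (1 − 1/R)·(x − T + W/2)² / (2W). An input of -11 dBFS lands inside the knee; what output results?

x − T + W/2 = -11 − (-12) + 6 = 7.
GR = (1 − 1/4) × 7² / 24 = 0.75 × 49 / 24 = 1.53125 dB.
Output = -11 − 1.53125 = -12.53125 dBFS.

-12.53125 dBFS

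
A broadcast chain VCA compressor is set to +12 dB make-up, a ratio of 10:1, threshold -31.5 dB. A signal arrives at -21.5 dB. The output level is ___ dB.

Overshoot: -21.5 − (-31.5) = 10 dB.
The 10 dB excess becomes 1 dB after 10:1 reduction.
Output = -31.5 + 1 = -30.5 dB; make-up adds 12 dB, giving -18.5 dB.

-18.5 dB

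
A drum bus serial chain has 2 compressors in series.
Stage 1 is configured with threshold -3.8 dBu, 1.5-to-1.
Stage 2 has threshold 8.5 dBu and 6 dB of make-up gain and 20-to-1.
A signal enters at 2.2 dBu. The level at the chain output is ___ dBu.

Stage 1: 6 dB above -3.8 dBu, reduced 1.5:1 to 4 dB above → 0.2 dBu.
Stage 2: 0.2 dBu ≤ 8.5 dBu, so stage 2 doesn't engage; make-up brings it to 6.2 dBu.

6.2 dBu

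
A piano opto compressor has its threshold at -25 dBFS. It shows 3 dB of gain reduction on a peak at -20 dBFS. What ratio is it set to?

Input overshoot = -20 − (-25) = 5 dB.
Output overshoot = 5 − 3 = 2 dB.
Ratio = input overshoot / output overshoot = 5 / 2 = 2.5.

2.5:1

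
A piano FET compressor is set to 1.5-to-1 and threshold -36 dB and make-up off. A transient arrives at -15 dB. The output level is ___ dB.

-15 dB sits 21 dB over threshold.
At 1.5:1 the overshoot is divided by 1.5, leaving 14 dB above threshold.
That puts the output at -22 dB.

-22 dB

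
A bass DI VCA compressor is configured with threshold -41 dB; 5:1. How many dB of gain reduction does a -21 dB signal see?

-21 dB exceeds the threshold by 20 dB.
A 5:1 ratio leaves 4 dB of that excess.
So the signal is attenuated by 20 − 4 = 16 dB.

16 dB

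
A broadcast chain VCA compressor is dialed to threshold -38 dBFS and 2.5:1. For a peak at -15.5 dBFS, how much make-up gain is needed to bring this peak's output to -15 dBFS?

Without make-up, output = threshold + overshoot/2.5 = -38 + 9 = -29 dBFS.
Gap to target: 14 dB.

14 dB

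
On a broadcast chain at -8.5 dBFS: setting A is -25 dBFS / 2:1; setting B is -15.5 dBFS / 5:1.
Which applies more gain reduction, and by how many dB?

A, by 2.65 dB

A: 16.5 dB over, compressed to 8.25 dB over, so 8.25 dB of GR.
B: 7 dB over, compressed to 1.4 dB over, so 5.6 dB of GR.
A applies 2.65 dB more gain reduction.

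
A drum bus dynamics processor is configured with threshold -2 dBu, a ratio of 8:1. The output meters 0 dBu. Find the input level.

That's 2 dB above the -2 dBu threshold.
Input overshoot = R × output overshoot = 16 dB → input = -2 + 16 = 14 dBu.

14 dBu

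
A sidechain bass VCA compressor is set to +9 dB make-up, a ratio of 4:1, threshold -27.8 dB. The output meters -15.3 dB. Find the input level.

Remove make-up: -15.3 − 9 = -24.3 dB.
That's 3.5 dB above the -27.8 dB threshold.
Before 4:1 compression the overshoot was 3.5 × 4 = 14 dB, so input = -27.8 + 14 = -13.8 dB.

-13.8 dB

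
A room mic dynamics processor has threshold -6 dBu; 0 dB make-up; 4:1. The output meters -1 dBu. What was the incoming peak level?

Post-compression overshoot = -1 − (-6) = 5 dB.
Input overshoot = R × output overshoot = 20 dB → input = -6 + 20 = 14 dBu.

14 dBu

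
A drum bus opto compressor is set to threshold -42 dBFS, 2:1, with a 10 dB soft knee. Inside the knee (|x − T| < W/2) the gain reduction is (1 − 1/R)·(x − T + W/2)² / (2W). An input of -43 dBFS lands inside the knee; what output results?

-43.4 dBFS

x − T + W/2 = -43 − (-42) + 5 = 4.
GR = (1 − 1/2) × 4² / 20 = 0.5 × 16 / 20 = 0.4 dB.
Output = -43 − 0.4 = -43.4 dBFS.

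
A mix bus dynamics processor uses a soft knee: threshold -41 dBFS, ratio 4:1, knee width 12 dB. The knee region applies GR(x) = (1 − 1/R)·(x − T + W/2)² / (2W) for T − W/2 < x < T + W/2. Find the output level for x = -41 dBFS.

-42.125 dBFS

x − T + W/2 = -41 − (-41) + 6 = 6.
GR = (1 − 1/4) × 6² / 24 = 0.75 × 36 / 24 = 1.125 dB.
Output = -41 − 1.125 = -42.125 dBFS.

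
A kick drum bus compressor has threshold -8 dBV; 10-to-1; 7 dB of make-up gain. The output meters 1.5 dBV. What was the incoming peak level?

Stripping the +7 dB make-up gives -5.5 dBV at the gain stage.
The compressed level sits -5.5 − (-8) = 2.5 dB over threshold.
Input overshoot = R × output overshoot = 25 dB → input = -8 + 25 = 17 dBV.

17 dBV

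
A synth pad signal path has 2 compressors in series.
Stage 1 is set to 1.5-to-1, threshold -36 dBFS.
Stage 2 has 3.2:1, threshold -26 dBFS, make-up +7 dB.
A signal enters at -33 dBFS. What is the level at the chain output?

-27 dBFS

Stage 1: -33 dBFS is 3 dB over -36 dBFS; at 1.5:1 that becomes 2 dB over, giving -34 dBFS.
Stage 2: -34 dBFS is at or below the -26 dBFS threshold — no compression; make-up brings it to -27 dBFS.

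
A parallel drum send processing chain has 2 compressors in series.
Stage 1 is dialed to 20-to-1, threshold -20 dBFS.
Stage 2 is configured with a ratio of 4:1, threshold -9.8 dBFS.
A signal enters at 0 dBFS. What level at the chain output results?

-19 dBFS

Stage 1: 0 dBFS is 20 dB over -20 dBFS; at 20:1 that becomes 1 dB over, giving -19 dBFS.
Stage 2: -19 dBFS ≤ -9.8 dBFS, so stage 2 doesn't engage; output -19 dBFS.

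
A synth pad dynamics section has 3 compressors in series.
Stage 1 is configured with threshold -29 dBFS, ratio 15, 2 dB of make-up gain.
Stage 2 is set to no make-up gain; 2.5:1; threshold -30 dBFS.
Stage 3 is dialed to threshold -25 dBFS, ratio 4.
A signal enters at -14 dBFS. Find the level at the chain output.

-28.4 dBFS

Stage 1: 15 dB above -29 dBFS, reduced 15:1 to 1 dB above → -28 dBFS; +2 dB make-up → -26 dBFS.
Stage 2: 4 dB above -30 dBFS, reduced 2.5:1 to 1.6 dB above → -28.4 dBFS.
Stage 3: -28.4 dBFS ≤ -25 dBFS, so stage 3 doesn't engage; output -28.4 dBFS.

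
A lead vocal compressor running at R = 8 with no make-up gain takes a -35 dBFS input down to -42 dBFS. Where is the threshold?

Input is 8 dB above T (since output overshoot × R = input overshoot: (-42 − T)·8 = -35 − T gives T = -43 dBFS).
Check: -43 + (-35 − (-43))/8 = -43 + 1 = -42 dBFS. ✓

-43 dBFS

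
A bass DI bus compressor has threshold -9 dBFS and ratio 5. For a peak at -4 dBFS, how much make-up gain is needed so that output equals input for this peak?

The peak compresses to -9 + 5/5 = -8 dBFS.
To reach -4 dBFS requires -4 − (-8) = 4 dB of make-up.

4 dB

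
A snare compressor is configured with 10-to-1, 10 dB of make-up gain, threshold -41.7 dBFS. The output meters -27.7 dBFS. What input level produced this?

-1.7 dBFS

Stripping the +10 dB make-up gives -37.7 dBFS at the gain stage.
The compressed level sits -37.7 − (-41.7) = 4 dB over threshold.
Input overshoot = R × output overshoot = 40 dB → input = -41.7 + 40 = -1.7 dBFS.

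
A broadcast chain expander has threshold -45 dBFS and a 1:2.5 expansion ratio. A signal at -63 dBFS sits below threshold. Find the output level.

-90 dBFS

The input is 18 dB below the -45 dBFS threshold.
A 1:2.5 expander multiplies undershoot by 2.5: 18 × 2.5 = 45 dB below threshold.
Output = -45 − 45 = -90 dBFS.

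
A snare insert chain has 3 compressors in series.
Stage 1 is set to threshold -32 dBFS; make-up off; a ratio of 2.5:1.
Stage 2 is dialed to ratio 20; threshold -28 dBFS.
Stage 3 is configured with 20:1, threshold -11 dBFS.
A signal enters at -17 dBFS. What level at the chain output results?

Stage 1: -17 dBFS is 15 dB over -32 dBFS; at 2.5:1 that becomes 6 dB over, giving -26 dBFS.
Stage 2: overshoot 2 dB → 2/20 = 0.1 dB → -27.9 dBFS.
Stage 3: -27.9 dBFS is at or below the -11 dBFS threshold — no compression; output -27.9 dBFS.

-27.9 dBFS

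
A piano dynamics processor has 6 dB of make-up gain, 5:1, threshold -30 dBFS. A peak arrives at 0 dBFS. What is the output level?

0 dBFS sits 30 dB over threshold.
5:1 compression reduces that to 30/5 = 6 dB over.
So the level is -30 + 6 = -24 dBFS; make-up adds 6 dB, giving -18 dBFS.

-18 dBFS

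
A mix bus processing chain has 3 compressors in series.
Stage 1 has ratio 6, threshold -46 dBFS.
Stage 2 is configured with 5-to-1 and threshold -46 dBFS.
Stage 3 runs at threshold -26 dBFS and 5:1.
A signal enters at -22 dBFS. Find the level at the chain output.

-45.2 dBFS

Stage 1: -22 dBFS is 24 dB over -46 dBFS; at 6:1 that becomes 4 dB over, giving -42 dBFS.
Stage 2: overshoot 4 dB → 4/5 = 0.8 dB → -45.2 dBFS.
Stage 3: -45.2 dBFS ≤ -26 dBFS, so stage 3 doesn't engage; output -45.2 dBFS.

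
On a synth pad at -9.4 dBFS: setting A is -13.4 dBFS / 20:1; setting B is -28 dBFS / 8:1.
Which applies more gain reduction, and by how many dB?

A: overshoot 4 dB → output overshoot 0.2 dB → GR 3.8 dB.
B: overshoot 18.6 dB → output overshoot 2.325 dB → GR 16.275 dB.
B reduces 12.475 dB more.

B, by 12.475 dB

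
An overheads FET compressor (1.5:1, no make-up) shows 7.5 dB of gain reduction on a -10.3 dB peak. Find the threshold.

Let T be the threshold. Output overshoot = (input overshoot)/R, so -17.8 − T = (-10.3 − T)/1.5.
1.5·(-17.8 − T) = -10.3 − T → 0.5·T = -26.7 − (-10.3) = -16.4.
T = -16.4/0.5 = -32.8 dB.

-32.8 dB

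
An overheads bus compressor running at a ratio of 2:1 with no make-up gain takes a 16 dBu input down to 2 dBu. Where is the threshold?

Let T be the threshold. Output overshoot = (input overshoot)/R, so 2 − T = (16 − T)/2.
2·(2 − T) = 16 − T → 1·T = 4 − 16 = -12.
T = -12/1 = -12 dBu.

-12 dBu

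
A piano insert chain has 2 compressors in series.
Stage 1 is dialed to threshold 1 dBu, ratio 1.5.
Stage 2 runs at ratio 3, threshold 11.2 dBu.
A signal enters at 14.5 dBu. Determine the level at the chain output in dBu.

10 dBu

Stage 1: overshoot 13.5 dB → 13.5/1.5 = 9 dB → 10 dBu.
Stage 2: 10 dBu ≤ 11.2 dBu, so stage 2 doesn't engage; output 10 dBu.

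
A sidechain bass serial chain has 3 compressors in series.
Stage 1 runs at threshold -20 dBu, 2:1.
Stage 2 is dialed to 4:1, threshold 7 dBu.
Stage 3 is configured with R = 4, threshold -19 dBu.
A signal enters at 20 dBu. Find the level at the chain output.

Stage 1: 20 dBu is 40 dB over -20 dBu; at 2:1 that becomes 20 dB over, giving 0 dBu.
Stage 2: 0 dBu is at or below the 7 dBu threshold — no compression; output 0 dBu.
Stage 3: overshoot 19 dB → 19/4 = 4.75 dB → -14.25 dBu.

-14.25 dBu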